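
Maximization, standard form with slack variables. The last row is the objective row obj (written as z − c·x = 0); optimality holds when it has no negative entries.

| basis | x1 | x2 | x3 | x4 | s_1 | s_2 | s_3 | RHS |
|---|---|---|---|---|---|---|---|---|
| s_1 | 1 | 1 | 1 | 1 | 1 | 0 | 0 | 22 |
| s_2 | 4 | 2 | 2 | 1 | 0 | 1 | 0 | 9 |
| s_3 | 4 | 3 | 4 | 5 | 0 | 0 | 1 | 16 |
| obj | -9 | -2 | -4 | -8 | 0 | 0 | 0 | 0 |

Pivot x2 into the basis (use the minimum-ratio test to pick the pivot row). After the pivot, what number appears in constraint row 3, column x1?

-2

Ratio test on column x2 — row 1: 22/1 = 22; row 2: 9/2 = 9/2; row 3: 16/3 = 16/3. Minimum is 9/2 at row 2 (s_2 leaves); pivot element 2.
Divide row 2 by 2; eliminate column x2 from the other rows.
Row 3 update in column x1: 4 − 3·2 = -2.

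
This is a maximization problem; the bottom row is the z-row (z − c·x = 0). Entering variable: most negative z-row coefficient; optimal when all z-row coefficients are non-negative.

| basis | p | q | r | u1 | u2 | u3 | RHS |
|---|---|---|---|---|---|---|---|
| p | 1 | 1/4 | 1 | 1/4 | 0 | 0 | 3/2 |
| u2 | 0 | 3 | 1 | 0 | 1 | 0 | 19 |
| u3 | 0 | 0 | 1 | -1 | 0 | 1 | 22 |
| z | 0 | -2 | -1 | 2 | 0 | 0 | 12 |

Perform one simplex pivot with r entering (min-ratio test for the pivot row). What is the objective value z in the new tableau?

27/2

Ratio test on column r — row 1: (3/2)/1 = 3/2; row 2: 19/1 = 19; row 3: 22/1 = 22. Minimum is 3/2 at row 1 (p leaves); pivot element 1.
Pivot on row 1; the z-row RHS becomes 12 − (-1)·(3/2) = 27/2.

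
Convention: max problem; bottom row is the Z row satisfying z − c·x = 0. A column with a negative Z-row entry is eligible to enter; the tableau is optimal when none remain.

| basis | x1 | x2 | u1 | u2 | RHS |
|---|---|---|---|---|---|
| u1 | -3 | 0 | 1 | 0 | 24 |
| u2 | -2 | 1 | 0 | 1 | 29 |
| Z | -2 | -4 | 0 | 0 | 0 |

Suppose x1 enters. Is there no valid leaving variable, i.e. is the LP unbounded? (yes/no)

yes

Every constraint-row entry in column x1 is ≤ 0, so increasing x1 is unbounded.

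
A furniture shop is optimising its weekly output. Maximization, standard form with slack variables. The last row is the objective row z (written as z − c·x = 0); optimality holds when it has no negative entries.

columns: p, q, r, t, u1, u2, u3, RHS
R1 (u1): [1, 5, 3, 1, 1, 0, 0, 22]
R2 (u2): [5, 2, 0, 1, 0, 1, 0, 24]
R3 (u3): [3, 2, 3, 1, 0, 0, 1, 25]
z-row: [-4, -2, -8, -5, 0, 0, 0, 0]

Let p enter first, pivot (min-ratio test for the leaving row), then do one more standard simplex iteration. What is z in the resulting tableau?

712/15

Ratio test on column p — row 1: 22/1 = 22; row 2: 24/5 = 24/5; row 3: 25/3 = 25/3. Minimum is 24/5 at row 2 (u2 leaves); pivot element 5.
Pivot on row 2; the z-row RHS becomes 0 − (-4)·(24/5) = 96/5.
Next entering variable (most negative z-row entry -8): r.
Ratio test on column r — row 1: (86/5)/3 = 86/15; row 2: entry 0 ≤ 0; row 3: (53/5)/3 = 53/15. Minimum is 53/15 at row 3 (u3 leaves); pivot element 3.
After the second pivot the z-row RHS is 96/5 − (-8)·(53/15) = 712/15.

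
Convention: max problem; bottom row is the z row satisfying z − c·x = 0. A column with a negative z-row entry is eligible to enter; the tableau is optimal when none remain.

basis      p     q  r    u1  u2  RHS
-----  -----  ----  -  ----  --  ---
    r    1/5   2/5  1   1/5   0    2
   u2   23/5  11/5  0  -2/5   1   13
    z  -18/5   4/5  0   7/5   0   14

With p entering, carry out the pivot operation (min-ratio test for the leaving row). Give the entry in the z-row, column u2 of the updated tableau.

Ratio test on column p — row 1: 2/(1/5) = 10; row 2: 13/(23/5) = 65/23. Minimum is 65/23 at row 2 (u2 leaves); pivot element 23/5.
Divide row 2 by 23/5; eliminate column p from the other rows.
z-row update in column u2: 0 − (-18/5)·(5/23) = 18/23.

18/23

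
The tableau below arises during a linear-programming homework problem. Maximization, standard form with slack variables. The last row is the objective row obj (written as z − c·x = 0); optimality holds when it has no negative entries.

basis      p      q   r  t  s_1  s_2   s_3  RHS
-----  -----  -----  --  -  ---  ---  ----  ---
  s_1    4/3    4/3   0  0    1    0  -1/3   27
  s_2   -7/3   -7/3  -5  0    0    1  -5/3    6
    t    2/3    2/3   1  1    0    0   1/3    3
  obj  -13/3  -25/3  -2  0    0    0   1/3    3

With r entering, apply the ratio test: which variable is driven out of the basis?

t

Column r entries and ratios — s_1: 0 ≤ 0, skip; s_2: -5 ≤ 0, skip; t: 3/1 = 3.
Smallest ratio is 3 in the row of t, so t leaves.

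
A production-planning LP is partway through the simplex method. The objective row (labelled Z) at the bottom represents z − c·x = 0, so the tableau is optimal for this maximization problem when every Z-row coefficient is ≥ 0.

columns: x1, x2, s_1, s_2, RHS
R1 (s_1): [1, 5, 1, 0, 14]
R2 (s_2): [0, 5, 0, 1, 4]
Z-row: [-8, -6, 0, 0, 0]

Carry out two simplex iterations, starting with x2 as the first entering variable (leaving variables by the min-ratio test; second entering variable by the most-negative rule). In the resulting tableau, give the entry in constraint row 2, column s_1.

0

Ratio test on column x2 — row 1: 14/5 = 14/5; row 2: 4/5 = 4/5. Minimum is 4/5 at row 2 (s_2 leaves); pivot element 5.
Divide row 2 by 5; eliminate column x2 from the other rows.
Second iteration: most negative Z-row entry is -8 in column x1, so x1 enters.
Ratio test on column x1 — row 1: 10/1 = 10; row 2: entry 0 ≤ 0. Minimum is 10 at row 1 (s_1 leaves); pivot element 1.
Divide row 1 by 1; eliminate column x1 from the other rows.
After both pivots, the entry at constraint row 2, column s_1 is 0.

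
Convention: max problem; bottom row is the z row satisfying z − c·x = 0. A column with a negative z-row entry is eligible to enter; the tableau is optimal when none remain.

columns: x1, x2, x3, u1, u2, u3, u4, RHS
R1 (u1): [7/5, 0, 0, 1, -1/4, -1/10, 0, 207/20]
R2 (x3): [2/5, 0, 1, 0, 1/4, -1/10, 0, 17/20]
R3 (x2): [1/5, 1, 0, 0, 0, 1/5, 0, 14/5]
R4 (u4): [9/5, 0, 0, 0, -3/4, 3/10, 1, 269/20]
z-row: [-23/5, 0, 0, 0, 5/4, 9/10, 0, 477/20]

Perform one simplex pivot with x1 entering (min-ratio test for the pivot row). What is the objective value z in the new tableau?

269/8

Ratio test on column x1 — row 1: (207/20)/(7/5) = 207/28; row 2: (17/20)/(2/5) = 17/8; row 3: (14/5)/(1/5) = 14; row 4: (269/20)/(9/5) = 269/36. Minimum is 17/8 at row 2 (x3 leaves); pivot element 2/5.
Pivot on row 2; the z-row RHS becomes 477/20 − (-23/5)·(17/8) = 269/8.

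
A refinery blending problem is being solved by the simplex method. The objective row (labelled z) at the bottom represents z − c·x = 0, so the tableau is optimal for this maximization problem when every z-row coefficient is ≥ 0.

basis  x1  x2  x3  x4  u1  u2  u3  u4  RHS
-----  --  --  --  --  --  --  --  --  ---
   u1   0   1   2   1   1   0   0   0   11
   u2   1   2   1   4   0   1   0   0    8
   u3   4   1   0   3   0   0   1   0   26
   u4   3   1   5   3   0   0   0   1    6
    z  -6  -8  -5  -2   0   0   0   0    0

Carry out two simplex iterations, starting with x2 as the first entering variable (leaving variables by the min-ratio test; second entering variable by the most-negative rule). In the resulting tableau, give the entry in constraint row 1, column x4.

Ratio test on column x2 — row 1: 11/1 = 11; row 2: 8/2 = 4; row 3: 26/1 = 26; row 4: 6/1 = 6. Minimum is 4 at row 2 (u2 leaves); pivot element 2.
Divide row 2 by 2; eliminate column x2 from the other rows.
Second iteration: most negative z-row entry is -2 in column x1, so x1 enters.
Ratio test on column x1 — row 1: entry -1/2 ≤ 0; row 2: 4/(1/2) = 8; row 3: 22/(7/2) = 44/7; row 4: 2/(5/2) = 4/5. Minimum is 4/5 at row 4 (u4 leaves); pivot element 5/2.
Divide row 4 by 5/2; eliminate column x1 from the other rows.
After both pivots, the entry at constraint row 1, column x4 is -4/5.

-4/5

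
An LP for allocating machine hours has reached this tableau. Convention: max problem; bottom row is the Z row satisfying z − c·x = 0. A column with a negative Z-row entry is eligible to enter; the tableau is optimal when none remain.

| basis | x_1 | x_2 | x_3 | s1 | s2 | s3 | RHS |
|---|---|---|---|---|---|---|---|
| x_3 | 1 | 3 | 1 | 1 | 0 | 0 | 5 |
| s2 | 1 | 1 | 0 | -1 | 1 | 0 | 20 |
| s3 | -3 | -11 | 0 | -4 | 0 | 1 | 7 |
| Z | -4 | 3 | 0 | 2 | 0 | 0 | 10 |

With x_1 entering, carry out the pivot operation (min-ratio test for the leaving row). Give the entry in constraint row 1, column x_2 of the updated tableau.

Ratio test on column x_1 — row 1: 5/1 = 5; row 2: 20/1 = 20; row 3: entry -3 ≤ 0. Minimum is 5 at row 1 (x_3 leaves); pivot element 1.
Divide row 1 by 1; eliminate column x_1 from the other rows.
In the new row 1, the x_2 entry is the old entry divided by the pivot: 3/1 = 3.

3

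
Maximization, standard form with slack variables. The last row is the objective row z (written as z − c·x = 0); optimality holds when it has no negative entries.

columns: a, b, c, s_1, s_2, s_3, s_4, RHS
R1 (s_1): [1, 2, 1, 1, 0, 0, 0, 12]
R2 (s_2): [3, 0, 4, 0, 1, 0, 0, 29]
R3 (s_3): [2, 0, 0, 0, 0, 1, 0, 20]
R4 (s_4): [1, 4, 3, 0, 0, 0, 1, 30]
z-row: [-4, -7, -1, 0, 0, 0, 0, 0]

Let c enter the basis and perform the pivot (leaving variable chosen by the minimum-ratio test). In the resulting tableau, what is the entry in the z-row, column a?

Ratio test on column c — row 1: 12/1 = 12; row 2: 29/4 = 29/4; row 3: entry 0 ≤ 0; row 4: 30/3 = 10. Minimum is 29/4 at row 2 (s_2 leaves); pivot element 4.
Divide row 2 by 4; eliminate column c from the other rows.
z-row update in column a: -4 − (-1)·(3/4) = -13/4.

-13/4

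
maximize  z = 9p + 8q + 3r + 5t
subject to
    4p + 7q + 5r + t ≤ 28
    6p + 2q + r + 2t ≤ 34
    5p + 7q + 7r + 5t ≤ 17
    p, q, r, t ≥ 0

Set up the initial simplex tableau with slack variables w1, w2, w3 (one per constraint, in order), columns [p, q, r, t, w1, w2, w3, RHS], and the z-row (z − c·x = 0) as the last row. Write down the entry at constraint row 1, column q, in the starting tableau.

Constraint 1 has coefficient 7 on q.

7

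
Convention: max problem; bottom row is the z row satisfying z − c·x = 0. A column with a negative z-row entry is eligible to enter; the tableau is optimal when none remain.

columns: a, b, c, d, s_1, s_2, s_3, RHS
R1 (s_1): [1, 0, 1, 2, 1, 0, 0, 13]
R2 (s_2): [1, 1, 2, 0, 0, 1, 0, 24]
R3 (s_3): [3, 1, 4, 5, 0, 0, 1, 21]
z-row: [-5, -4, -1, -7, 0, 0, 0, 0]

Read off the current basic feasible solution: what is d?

d is not in the basis, so in the current basic feasible solution d = 0.

0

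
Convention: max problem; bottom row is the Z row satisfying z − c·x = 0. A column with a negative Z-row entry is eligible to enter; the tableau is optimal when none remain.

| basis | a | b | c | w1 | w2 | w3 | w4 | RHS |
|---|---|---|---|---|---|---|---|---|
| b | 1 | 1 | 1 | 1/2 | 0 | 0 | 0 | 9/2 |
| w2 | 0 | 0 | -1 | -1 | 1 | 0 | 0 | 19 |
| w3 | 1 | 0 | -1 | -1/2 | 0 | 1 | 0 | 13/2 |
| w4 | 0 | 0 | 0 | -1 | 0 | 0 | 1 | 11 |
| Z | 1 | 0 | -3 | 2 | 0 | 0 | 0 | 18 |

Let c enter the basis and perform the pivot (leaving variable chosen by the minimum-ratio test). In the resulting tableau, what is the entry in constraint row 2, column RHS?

47/2

Ratio test on column c — row 1: (9/2)/1 = 9/2; row 2: entry -1 ≤ 0; row 3: entry -1 ≤ 0; row 4: entry 0 ≤ 0. Minimum is 9/2 at row 1 (b leaves); pivot element 1.
Divide row 1 by 1; eliminate column c from the other rows.
Row 2 update in column RHS: 19 − (-1)·(9/2) = 47/2.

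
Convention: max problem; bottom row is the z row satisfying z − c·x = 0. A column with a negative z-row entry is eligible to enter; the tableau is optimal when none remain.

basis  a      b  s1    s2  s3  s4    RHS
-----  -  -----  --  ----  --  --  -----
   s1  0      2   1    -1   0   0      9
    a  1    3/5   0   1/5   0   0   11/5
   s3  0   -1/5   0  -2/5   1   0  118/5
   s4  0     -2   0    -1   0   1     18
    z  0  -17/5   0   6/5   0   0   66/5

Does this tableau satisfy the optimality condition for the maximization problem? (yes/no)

no

The z-row has a negative entry -17/5 in column b, so it is not optimal.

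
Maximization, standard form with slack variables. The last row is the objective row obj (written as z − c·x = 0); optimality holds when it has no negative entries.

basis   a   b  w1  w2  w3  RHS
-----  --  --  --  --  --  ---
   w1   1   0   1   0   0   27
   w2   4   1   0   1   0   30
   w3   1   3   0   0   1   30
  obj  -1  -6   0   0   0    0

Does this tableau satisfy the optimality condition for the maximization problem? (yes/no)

no

The obj-row has a negative entry -6 in column b, so it is not optimal.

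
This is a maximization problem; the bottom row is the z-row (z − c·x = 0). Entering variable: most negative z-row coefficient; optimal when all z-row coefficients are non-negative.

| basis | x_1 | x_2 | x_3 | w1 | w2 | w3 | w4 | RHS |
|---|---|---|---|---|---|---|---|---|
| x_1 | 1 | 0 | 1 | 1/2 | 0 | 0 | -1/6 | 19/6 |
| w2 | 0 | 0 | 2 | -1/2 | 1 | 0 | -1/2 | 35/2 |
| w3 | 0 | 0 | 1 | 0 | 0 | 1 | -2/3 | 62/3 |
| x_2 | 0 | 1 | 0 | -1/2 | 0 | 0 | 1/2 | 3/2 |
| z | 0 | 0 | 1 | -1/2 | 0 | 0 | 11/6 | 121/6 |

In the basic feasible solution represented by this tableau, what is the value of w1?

0

w1 is not in the basis, so in the current basic feasible solution w1 = 0.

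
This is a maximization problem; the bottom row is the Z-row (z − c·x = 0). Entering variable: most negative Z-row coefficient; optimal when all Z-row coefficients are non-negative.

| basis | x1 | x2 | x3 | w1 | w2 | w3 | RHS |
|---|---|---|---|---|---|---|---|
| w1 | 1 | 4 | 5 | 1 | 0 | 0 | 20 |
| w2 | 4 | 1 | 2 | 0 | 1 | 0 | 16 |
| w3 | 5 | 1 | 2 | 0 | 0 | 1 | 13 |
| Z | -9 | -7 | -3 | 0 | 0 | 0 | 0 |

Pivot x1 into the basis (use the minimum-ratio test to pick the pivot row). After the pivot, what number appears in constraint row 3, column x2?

1/5

Ratio test on column x1 — row 1: 20/1 = 20; row 2: 16/4 = 4; row 3: 13/5 = 13/5. Minimum is 13/5 at row 3 (w3 leaves); pivot element 5.
Divide row 3 by 5; eliminate column x1 from the other rows.
In the new row 3, the x2 entry is the old entry divided by the pivot: 1/5 = 1/5.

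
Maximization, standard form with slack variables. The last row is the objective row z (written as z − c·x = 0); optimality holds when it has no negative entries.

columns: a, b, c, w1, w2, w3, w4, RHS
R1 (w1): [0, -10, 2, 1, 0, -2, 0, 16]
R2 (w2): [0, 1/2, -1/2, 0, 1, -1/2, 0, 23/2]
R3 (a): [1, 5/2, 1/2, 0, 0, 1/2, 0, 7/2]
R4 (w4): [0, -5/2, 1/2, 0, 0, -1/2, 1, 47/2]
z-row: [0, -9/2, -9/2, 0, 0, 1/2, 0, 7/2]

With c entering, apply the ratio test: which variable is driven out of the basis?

a

Column c entries and ratios — w1: 16/2 = 8; w2: -1/2 ≤ 0, skip; a: (7/2)/(1/2) = 7; w4: (47/2)/(1/2) = 47.
Smallest ratio is 7 in the row of a, so a leaves.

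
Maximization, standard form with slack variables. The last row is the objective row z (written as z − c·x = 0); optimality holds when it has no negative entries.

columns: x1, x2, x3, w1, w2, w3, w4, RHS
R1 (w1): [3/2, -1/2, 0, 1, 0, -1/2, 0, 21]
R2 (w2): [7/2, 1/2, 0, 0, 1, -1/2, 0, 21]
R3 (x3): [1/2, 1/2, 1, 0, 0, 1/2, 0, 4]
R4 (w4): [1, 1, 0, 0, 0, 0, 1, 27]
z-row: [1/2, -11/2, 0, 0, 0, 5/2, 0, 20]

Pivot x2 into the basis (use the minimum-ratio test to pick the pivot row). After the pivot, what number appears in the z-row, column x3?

11

Ratio test on column x2 — row 1: entry -1/2 ≤ 0; row 2: 21/(1/2) = 42; row 3: 4/(1/2) = 8; row 4: 27/1 = 27. Minimum is 8 at row 3 (x3 leaves); pivot element 1/2.
Divide row 3 by 1/2; eliminate column x2 from the other rows.
z-row update in column x3: 0 − (-11/2)·2 = 11.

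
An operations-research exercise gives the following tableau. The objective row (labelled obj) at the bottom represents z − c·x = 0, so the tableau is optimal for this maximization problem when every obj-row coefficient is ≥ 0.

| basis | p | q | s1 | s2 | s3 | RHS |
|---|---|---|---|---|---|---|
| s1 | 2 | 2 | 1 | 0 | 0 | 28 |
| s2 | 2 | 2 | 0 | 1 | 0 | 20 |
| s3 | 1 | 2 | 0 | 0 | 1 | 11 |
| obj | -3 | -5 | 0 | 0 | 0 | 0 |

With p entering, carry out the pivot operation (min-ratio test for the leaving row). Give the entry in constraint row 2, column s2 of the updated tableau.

1/2

Ratio test on column p — row 1: 28/2 = 14; row 2: 20/2 = 10; row 3: 11/1 = 11. Minimum is 10 at row 2 (s2 leaves); pivot element 2.
Divide row 2 by 2; eliminate column p from the other rows.
In the new row 2, the s2 entry is the old entry divided by the pivot: 1/2 = 1/2.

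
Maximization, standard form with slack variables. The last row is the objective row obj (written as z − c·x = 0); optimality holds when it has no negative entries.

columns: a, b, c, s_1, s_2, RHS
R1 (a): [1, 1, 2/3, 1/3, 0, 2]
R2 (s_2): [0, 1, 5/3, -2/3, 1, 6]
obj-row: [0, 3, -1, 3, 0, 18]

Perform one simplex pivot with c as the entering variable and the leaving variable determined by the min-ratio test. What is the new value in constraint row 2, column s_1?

Ratio test on column c — row 1: 2/(2/3) = 3; row 2: 6/(5/3) = 18/5. Minimum is 3 at row 1 (a leaves); pivot element 2/3.
Divide row 1 by 2/3; eliminate column c from the other rows.
Row 2 update in column s_1: -2/3 − (5/3)·(1/2) = -3/2.

-3/2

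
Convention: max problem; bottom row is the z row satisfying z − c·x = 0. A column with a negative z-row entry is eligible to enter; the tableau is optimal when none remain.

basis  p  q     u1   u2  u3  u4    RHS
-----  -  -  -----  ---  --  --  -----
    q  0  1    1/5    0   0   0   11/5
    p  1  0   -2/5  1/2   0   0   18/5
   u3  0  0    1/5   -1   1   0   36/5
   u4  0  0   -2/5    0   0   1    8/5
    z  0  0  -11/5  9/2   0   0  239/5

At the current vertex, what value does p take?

18/5

p is basic (row 2); its value is the RHS of that row, 18/5.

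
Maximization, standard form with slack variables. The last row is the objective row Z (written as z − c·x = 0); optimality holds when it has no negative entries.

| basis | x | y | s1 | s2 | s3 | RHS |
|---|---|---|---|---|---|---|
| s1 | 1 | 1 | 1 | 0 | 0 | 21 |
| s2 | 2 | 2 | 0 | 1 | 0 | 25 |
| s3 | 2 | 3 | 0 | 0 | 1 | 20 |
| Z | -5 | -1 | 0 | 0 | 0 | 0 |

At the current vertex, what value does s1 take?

21

s1 is basic (row 1); its value is the RHS of that row, 21.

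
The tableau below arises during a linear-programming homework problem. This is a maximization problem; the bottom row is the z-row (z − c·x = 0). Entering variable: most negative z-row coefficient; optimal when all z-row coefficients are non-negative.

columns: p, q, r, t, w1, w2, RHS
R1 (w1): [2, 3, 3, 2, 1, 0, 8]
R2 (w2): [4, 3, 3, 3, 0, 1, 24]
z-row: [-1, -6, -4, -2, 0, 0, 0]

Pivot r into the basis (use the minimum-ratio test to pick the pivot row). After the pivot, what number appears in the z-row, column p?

Ratio test on column r — row 1: 8/3 = 8/3; row 2: 24/3 = 8. Minimum is 8/3 at row 1 (w1 leaves); pivot element 3.
Divide row 1 by 3; eliminate column r from the other rows.
z-row update in column p: -1 − (-4)·(2/3) = 5/3.

5/3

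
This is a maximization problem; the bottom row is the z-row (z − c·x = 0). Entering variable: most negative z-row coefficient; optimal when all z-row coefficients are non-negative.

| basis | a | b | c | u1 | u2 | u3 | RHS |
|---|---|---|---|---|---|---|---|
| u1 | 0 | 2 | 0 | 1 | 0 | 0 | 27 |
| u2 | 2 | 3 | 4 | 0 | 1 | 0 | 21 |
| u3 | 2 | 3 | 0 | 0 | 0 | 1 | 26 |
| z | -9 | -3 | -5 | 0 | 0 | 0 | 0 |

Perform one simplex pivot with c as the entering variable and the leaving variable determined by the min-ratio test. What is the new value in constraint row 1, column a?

Ratio test on column c — row 1: entry 0 ≤ 0; row 2: 21/4 = 21/4; row 3: entry 0 ≤ 0. Minimum is 21/4 at row 2 (u2 leaves); pivot element 4.
Divide row 2 by 4; eliminate column c from the other rows.
Row 1 update in column a: 0 − 0·(1/2) = 0.

0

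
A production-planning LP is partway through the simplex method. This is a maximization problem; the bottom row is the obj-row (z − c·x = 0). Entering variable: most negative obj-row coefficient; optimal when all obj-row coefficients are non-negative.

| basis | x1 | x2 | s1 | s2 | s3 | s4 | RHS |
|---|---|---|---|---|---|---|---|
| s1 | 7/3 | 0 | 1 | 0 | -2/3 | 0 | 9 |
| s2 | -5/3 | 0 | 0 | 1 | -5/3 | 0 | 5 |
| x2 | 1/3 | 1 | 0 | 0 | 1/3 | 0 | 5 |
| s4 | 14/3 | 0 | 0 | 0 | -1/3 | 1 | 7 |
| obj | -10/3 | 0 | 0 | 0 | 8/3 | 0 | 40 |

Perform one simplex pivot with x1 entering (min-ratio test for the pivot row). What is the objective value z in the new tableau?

Ratio test on column x1 — row 1: 9/(7/3) = 27/7; row 2: entry -5/3 ≤ 0; row 3: 5/(1/3) = 15; row 4: 7/(14/3) = 3/2. Minimum is 3/2 at row 4 (s4 leaves); pivot element 14/3.
Pivot on row 4; the obj-row RHS becomes 40 − (-10/3)·(3/2) = 45.

45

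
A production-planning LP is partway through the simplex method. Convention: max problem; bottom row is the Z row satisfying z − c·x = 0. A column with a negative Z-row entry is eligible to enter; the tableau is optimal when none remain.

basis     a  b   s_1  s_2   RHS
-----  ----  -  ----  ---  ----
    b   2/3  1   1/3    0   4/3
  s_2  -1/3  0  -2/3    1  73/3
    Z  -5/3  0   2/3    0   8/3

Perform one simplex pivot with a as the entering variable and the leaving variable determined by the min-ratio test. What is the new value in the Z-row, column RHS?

6

Ratio test on column a — row 1: (4/3)/(2/3) = 2; row 2: entry -1/3 ≤ 0. Minimum is 2 at row 1 (b leaves); pivot element 2/3.
Divide row 1 by 2/3; eliminate column a from the other rows.
Z-row update in column RHS: 8/3 − (-5/3)·2 = 6.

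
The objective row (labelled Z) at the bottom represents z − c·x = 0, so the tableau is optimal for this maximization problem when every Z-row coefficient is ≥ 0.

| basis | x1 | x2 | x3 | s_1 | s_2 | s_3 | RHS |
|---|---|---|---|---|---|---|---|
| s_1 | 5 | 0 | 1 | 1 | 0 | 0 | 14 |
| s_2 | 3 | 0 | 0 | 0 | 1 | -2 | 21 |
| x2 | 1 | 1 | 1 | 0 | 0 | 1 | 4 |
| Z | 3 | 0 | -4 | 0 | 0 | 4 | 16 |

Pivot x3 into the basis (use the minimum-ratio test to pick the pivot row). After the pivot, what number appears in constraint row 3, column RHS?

4

Ratio test on column x3 — row 1: 14/1 = 14; row 2: entry 0 ≤ 0; row 3: 4/1 = 4. Minimum is 4 at row 3 (x2 leaves); pivot element 1.
Divide row 3 by 1; eliminate column x3 from the other rows.
In the new row 3, the RHS entry is the old entry divided by the pivot: 4/1 = 4.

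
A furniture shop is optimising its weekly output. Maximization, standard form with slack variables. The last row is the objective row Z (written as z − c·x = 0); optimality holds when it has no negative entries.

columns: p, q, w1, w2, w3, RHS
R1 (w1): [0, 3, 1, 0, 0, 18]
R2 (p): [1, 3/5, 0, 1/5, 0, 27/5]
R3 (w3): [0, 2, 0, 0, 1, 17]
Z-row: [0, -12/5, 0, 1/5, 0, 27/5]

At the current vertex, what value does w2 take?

w2 is not in the basis, so in the current basic feasible solution w2 = 0.

0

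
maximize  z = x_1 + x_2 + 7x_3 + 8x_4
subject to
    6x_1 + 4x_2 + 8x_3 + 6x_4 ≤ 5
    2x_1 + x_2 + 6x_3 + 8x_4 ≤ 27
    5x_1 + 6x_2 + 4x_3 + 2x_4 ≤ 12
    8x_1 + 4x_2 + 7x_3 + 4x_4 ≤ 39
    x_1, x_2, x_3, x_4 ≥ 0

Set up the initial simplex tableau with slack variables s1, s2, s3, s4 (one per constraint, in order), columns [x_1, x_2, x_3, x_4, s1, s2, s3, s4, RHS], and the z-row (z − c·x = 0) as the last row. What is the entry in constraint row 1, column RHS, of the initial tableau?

The RHS of constraint 1 is b_1 = 5.

5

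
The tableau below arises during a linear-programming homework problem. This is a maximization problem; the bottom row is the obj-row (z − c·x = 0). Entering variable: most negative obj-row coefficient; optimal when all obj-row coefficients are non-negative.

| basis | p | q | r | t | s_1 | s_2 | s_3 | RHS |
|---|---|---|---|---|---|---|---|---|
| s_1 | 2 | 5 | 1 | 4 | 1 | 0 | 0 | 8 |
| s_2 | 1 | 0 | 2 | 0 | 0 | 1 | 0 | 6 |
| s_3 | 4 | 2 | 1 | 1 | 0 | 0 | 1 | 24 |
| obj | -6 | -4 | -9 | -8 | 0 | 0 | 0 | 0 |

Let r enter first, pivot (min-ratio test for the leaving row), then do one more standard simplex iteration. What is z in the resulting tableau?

Ratio test on column r — row 1: 8/1 = 8; row 2: 6/2 = 3; row 3: 24/1 = 24. Minimum is 3 at row 2 (s_2 leaves); pivot element 2.
Pivot on row 2; the obj-row RHS becomes 0 − (-9)·3 = 27.
Next entering variable (most negative obj-row entry -8): t.
Ratio test on column t — row 1: 5/4 = 5/4; row 2: entry 0 ≤ 0; row 3: 21/1 = 21. Minimum is 5/4 at row 1 (s_1 leaves); pivot element 4.
After the second pivot the obj-row RHS is 27 − (-8)·(5/4) = 37.

37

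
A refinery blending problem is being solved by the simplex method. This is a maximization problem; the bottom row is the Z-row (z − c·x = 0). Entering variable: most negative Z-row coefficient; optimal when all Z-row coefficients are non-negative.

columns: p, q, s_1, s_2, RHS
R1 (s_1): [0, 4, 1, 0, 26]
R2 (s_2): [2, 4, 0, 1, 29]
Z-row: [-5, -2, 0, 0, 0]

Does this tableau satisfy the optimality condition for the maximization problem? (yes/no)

The Z-row has a negative entry -5 in column p, so it is not optimal.

no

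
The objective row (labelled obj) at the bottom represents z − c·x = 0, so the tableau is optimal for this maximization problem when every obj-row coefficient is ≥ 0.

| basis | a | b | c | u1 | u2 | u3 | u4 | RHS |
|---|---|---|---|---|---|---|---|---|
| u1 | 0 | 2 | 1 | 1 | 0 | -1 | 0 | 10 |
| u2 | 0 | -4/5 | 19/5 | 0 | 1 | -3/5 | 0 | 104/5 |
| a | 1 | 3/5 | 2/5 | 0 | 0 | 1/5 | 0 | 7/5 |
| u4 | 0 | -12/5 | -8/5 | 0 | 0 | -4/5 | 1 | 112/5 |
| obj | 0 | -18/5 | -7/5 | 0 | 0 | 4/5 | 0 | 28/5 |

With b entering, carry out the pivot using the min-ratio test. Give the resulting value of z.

14

Ratio test on column b — row 1: 10/2 = 5; row 2: entry -4/5 ≤ 0; row 3: (7/5)/(3/5) = 7/3; row 4: entry -12/5 ≤ 0. Minimum is 7/3 at row 3 (a leaves); pivot element 3/5.
Pivot on row 3; the obj-row RHS becomes 28/5 − (-18/5)·(7/3) = 14.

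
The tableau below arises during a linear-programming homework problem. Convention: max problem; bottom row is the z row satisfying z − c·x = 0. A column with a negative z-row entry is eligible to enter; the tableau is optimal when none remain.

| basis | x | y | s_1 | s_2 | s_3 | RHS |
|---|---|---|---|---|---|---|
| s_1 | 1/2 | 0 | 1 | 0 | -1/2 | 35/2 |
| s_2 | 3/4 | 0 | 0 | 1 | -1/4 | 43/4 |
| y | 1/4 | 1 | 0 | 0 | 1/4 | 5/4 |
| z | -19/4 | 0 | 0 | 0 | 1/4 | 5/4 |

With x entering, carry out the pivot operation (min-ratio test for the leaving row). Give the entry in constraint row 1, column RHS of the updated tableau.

Ratio test on column x — row 1: (35/2)/(1/2) = 35; row 2: (43/4)/(3/4) = 43/3; row 3: (5/4)/(1/4) = 5. Minimum is 5 at row 3 (y leaves); pivot element 1/4.
Divide row 3 by 1/4; eliminate column x from the other rows.
Row 1 update in column RHS: 35/2 − (1/2)·5 = 15.

15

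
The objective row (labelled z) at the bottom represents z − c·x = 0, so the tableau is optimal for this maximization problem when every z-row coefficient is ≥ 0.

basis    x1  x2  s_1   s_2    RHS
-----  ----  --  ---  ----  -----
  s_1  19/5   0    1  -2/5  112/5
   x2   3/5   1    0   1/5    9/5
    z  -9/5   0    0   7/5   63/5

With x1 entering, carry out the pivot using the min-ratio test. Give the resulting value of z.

Ratio test on column x1 — row 1: (112/5)/(19/5) = 112/19; row 2: (9/5)/(3/5) = 3. Minimum is 3 at row 2 (x2 leaves); pivot element 3/5.
Pivot on row 2; the z-row RHS becomes 63/5 − (-9/5)·3 = 18.

18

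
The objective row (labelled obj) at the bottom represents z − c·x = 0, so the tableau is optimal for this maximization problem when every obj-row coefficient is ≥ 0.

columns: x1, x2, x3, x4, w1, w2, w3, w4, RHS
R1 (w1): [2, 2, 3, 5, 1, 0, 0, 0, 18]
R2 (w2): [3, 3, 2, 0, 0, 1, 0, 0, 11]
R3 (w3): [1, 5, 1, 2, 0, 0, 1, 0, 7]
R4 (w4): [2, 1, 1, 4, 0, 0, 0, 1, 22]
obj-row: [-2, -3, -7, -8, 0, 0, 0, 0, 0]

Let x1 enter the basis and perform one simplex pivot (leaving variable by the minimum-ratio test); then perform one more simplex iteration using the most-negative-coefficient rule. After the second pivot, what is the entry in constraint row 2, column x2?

Ratio test on column x1 — row 1: 18/2 = 9; row 2: 11/3 = 11/3; row 3: 7/1 = 7; row 4: 22/2 = 11. Minimum is 11/3 at row 2 (w2 leaves); pivot element 3.
Divide row 2 by 3; eliminate column x1 from the other rows.
Second iteration: most negative obj-row entry is -8 in column x4, so x4 enters.
Ratio test on column x4 — row 1: (32/3)/5 = 32/15; row 2: entry 0 ≤ 0; row 3: (10/3)/2 = 5/3; row 4: (44/3)/4 = 11/3. Minimum is 5/3 at row 3 (w3 leaves); pivot element 2.
Divide row 3 by 2; eliminate column x4 from the other rows.
After both pivots, the entry at constraint row 2, column x2 is 1.

1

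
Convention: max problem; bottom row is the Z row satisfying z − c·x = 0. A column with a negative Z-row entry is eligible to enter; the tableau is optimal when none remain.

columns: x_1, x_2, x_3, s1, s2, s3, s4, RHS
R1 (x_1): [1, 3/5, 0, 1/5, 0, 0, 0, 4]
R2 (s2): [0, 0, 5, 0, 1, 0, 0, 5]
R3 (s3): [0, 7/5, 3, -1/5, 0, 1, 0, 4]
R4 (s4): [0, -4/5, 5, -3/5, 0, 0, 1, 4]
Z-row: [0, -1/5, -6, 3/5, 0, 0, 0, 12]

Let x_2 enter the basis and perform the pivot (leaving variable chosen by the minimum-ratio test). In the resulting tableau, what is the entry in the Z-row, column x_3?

-39/7

Ratio test on column x_2 — row 1: 4/(3/5) = 20/3; row 2: entry 0 ≤ 0; row 3: 4/(7/5) = 20/7; row 4: entry -4/5 ≤ 0. Minimum is 20/7 at row 3 (s3 leaves); pivot element 7/5.
Divide row 3 by 7/5; eliminate column x_2 from the other rows.
Z-row update in column x_3: -6 − (-1/5)·(15/7) = -39/7.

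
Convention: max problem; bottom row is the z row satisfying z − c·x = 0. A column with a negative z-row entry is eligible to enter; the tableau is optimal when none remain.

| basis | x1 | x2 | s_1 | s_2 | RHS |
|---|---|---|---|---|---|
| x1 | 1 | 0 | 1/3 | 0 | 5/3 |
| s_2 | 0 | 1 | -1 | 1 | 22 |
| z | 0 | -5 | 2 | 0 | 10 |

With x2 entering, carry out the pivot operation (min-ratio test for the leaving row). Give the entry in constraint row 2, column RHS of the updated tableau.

Ratio test on column x2 — row 1: entry 0 ≤ 0; row 2: 22/1 = 22. Minimum is 22 at row 2 (s_2 leaves); pivot element 1.
Divide row 2 by 1; eliminate column x2 from the other rows.
In the new row 2, the RHS entry is the old entry divided by the pivot: 22/1 = 22.

22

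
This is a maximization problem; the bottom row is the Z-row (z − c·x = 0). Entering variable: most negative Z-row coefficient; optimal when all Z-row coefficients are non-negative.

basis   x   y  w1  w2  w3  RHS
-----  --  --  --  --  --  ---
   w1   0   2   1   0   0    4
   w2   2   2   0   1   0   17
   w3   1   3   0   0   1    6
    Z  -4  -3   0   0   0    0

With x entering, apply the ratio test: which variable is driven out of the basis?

w3

Column x entries and ratios — w1: 0 ≤ 0, skip; w2: 17/2 = 17/2; w3: 6/1 = 6.
Smallest ratio is 6 in the row of w3, so w3 leaves.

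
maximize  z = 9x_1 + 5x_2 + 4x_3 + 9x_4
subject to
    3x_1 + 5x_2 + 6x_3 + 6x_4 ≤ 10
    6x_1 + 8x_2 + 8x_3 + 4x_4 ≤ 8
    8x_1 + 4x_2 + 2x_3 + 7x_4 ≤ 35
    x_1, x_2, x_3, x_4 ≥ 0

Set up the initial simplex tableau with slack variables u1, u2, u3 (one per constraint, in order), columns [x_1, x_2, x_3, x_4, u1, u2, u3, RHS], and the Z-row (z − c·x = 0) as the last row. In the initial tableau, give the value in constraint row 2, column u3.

Slack u3 belongs to constraint 3; its column is the unit vector e_3, so the entry in row 2 is 0.

0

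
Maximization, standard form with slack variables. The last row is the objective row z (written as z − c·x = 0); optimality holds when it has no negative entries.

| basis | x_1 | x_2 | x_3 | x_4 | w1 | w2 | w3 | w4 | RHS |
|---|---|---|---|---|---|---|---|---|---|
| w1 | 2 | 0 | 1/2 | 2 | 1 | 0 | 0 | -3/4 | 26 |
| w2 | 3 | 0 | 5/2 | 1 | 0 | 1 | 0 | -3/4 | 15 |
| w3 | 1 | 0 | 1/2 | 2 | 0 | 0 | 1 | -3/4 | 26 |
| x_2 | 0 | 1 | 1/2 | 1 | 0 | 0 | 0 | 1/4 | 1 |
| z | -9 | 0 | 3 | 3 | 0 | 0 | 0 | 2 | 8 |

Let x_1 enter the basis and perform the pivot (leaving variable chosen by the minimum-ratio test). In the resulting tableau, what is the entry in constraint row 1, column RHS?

Ratio test on column x_1 — row 1: 26/2 = 13; row 2: 15/3 = 5; row 3: 26/1 = 26; row 4: entry 0 ≤ 0. Minimum is 5 at row 2 (w2 leaves); pivot element 3.
Divide row 2 by 3; eliminate column x_1 from the other rows.
Row 1 update in column RHS: 26 − 2·5 = 16.

16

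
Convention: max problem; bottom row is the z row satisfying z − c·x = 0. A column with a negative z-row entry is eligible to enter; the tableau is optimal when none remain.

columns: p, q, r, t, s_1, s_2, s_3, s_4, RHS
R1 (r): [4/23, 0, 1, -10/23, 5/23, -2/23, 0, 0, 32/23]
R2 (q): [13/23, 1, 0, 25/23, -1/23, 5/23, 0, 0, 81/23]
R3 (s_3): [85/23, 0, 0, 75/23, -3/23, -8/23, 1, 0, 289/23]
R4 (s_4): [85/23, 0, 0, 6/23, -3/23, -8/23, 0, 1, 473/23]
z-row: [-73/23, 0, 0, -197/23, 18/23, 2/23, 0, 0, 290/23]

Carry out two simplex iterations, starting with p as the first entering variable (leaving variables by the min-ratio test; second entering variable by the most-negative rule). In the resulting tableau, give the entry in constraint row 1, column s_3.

-1/5

Ratio test on column p — row 1: (32/23)/(4/23) = 8; row 2: (81/23)/(13/23) = 81/13; row 3: (289/23)/(85/23) = 17/5; row 4: (473/23)/(85/23) = 473/85. Minimum is 17/5 at row 3 (s_3 leaves); pivot element 85/23.
Divide row 3 by 85/23; eliminate column p from the other rows.
Second iteration: most negative z-row entry is -98/17 in column t, so t enters.
Ratio test on column t — row 1: entry -10/17 ≤ 0; row 2: (8/5)/(10/17) = 68/25; row 3: (17/5)/(15/17) = 289/75; row 4: entry -3 ≤ 0. Minimum is 68/25 at row 2 (q leaves); pivot element 10/17.
Divide row 2 by 10/17; eliminate column t from the other rows.
After both pivots, the entry at constraint row 1, column s_3 is -1/5.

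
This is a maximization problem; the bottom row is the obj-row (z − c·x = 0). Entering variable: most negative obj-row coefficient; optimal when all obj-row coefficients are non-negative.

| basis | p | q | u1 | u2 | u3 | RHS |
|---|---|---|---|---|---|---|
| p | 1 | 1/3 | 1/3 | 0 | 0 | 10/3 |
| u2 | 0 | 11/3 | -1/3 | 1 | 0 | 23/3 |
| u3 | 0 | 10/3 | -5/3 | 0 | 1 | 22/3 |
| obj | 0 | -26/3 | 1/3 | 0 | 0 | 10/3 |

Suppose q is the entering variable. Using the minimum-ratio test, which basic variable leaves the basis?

Column q entries and ratios — p: (10/3)/(1/3) = 10; u2: (23/3)/(11/3) = 23/11; u3: (22/3)/(10/3) = 11/5.
Smallest ratio is 23/11 in the row of u2, so u2 leaves.

u2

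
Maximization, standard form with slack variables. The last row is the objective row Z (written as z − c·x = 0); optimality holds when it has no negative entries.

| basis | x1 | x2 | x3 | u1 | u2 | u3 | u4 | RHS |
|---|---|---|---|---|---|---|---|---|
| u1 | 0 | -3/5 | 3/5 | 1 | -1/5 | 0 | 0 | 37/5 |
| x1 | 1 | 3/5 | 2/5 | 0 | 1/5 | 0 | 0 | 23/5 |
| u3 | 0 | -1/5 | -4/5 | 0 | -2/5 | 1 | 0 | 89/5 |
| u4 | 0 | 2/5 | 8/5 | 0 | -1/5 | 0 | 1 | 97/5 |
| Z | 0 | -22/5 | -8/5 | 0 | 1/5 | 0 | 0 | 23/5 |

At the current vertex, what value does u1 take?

u1 is basic (row 1); its value is the RHS of that row, 37/5.

37/5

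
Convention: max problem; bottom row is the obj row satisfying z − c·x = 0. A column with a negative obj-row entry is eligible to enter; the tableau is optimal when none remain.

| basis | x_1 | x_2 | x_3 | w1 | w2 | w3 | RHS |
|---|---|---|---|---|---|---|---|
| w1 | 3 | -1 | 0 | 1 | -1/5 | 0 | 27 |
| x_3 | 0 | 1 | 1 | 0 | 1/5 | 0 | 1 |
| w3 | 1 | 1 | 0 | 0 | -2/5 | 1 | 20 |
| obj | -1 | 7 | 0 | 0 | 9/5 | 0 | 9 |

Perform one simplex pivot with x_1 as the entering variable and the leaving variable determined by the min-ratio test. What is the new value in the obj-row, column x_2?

20/3

Ratio test on column x_1 — row 1: 27/3 = 9; row 2: entry 0 ≤ 0; row 3: 20/1 = 20. Minimum is 9 at row 1 (w1 leaves); pivot element 3.
Divide row 1 by 3; eliminate column x_1 from the other rows.
obj-row update in column x_2: 7 − (-1)·(-1/3) = 20/3.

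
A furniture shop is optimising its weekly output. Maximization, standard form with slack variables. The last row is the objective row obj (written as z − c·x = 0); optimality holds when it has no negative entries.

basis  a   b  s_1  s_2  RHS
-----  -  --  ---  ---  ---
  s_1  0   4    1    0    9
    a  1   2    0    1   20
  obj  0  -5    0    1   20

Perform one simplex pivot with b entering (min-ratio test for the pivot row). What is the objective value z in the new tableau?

Ratio test on column b — row 1: 9/4 = 9/4; row 2: 20/2 = 10. Minimum is 9/4 at row 1 (s_1 leaves); pivot element 4.
Pivot on row 1; the obj-row RHS becomes 20 − (-5)·(9/4) = 125/4.

125/4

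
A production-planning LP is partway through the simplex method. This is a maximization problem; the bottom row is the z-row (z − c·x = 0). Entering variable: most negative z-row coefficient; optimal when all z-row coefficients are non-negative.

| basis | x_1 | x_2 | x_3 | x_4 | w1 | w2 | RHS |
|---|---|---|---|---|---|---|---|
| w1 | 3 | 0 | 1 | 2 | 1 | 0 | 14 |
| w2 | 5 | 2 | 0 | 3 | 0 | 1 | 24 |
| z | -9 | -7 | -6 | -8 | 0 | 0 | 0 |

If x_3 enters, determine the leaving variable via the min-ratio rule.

w1

Column x_3 entries and ratios — w1: 14/1 = 14; w2: 0 ≤ 0, skip.
Smallest ratio is 14 in the row of w1, so w1 leaves.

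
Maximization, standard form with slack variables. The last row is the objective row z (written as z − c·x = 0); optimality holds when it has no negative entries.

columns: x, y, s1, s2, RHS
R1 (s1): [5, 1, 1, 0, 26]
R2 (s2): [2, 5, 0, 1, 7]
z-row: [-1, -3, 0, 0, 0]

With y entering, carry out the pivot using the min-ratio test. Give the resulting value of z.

Ratio test on column y — row 1: 26/1 = 26; row 2: 7/5 = 7/5. Minimum is 7/5 at row 2 (s2 leaves); pivot element 5.
Pivot on row 2; the z-row RHS becomes 0 − (-3)·(7/5) = 21/5.

21/5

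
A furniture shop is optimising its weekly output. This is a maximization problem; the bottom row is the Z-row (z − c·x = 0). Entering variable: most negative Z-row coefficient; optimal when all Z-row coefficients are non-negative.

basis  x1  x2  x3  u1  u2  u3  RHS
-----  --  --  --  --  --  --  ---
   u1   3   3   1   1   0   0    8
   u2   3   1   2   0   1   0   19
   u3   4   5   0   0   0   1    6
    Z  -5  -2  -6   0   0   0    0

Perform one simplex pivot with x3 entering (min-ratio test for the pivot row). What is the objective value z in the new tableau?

48

Ratio test on column x3 — row 1: 8/1 = 8; row 2: 19/2 = 19/2; row 3: entry 0 ≤ 0. Minimum is 8 at row 1 (u1 leaves); pivot element 1.
Pivot on row 1; the Z-row RHS becomes 0 − (-6)·8 = 48.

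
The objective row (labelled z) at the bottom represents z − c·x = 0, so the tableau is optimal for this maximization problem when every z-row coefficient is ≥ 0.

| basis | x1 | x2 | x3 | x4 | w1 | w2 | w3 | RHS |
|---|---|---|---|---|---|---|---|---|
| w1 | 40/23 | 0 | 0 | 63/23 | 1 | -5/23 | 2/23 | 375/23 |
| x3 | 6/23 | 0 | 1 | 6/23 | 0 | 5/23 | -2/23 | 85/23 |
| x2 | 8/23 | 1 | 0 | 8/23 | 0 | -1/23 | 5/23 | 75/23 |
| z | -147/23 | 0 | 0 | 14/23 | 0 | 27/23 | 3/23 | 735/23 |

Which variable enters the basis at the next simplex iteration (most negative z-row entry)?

Negative z-row entries: x1: -147/23.
The most negative is -147/23 in column x1, so x1 enters.

x1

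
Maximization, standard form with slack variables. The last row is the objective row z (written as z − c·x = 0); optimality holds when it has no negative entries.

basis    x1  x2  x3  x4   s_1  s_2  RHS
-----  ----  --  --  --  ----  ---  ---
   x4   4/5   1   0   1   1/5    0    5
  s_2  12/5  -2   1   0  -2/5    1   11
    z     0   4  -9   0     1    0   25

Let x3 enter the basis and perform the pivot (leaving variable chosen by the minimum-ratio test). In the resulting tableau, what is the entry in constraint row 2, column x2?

Ratio test on column x3 — row 1: entry 0 ≤ 0; row 2: 11/1 = 11. Minimum is 11 at row 2 (s_2 leaves); pivot element 1.
Divide row 2 by 1; eliminate column x3 from the other rows.
In the new row 2, the x2 entry is the old entry divided by the pivot: (-2)/1 = -2.

-2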